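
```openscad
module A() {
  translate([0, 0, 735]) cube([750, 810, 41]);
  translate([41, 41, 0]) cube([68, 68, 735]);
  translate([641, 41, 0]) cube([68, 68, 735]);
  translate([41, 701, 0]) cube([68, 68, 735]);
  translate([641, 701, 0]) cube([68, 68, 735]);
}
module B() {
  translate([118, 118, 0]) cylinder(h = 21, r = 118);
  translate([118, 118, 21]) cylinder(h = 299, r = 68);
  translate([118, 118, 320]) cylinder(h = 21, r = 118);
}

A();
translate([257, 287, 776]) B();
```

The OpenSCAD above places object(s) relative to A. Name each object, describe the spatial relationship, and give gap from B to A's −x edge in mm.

The spool's min-x is at 257; the table's min-x is 0; gap = 257 mm.

A is a table. B is a spool. The spool is on top of the table, centred. The gap from the spool to the table's −x edge is 257 mm.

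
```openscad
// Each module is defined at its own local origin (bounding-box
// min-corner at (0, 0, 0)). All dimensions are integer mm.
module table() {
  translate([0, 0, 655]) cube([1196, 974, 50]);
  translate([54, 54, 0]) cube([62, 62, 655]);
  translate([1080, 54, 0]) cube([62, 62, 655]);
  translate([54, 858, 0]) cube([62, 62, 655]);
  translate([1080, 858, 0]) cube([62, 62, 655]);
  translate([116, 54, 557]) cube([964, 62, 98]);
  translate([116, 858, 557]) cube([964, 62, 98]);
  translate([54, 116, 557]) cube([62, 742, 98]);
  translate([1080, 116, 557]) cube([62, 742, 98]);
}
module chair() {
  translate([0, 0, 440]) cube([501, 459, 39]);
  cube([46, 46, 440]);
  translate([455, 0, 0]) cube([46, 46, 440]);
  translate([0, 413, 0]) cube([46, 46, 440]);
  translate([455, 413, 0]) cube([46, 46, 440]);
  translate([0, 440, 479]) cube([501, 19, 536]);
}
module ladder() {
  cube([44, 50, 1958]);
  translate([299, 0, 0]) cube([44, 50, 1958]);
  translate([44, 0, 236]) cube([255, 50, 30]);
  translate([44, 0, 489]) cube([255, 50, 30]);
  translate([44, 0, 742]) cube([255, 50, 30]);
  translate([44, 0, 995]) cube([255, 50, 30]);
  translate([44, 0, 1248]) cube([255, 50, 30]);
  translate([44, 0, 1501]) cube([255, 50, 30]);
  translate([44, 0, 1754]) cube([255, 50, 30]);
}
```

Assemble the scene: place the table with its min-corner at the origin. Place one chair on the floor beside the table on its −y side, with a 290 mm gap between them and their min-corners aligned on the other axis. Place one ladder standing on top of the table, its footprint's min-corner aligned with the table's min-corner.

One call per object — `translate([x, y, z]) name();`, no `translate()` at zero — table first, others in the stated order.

table();
translate([0, -749, 0]) chair();
translate([0, 0, 705]) ladder();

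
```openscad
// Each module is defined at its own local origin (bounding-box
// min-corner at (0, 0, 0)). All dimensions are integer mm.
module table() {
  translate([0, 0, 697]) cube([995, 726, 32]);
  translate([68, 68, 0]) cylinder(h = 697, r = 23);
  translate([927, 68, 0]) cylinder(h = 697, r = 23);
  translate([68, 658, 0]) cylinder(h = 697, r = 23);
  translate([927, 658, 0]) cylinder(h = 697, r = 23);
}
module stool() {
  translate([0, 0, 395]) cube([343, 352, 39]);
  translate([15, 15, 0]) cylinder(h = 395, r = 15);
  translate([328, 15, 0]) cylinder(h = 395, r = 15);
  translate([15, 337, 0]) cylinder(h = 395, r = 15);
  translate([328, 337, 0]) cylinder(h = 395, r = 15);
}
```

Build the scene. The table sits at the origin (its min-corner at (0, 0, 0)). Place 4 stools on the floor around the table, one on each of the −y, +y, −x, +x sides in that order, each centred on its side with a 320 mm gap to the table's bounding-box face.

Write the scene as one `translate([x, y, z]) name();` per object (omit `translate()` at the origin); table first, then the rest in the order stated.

table();
translate([326, -672, 0]) stool();
translate([326, 1046, 0]) stool();
translate([-663, 187, 0]) stool();
translate([1315, 187, 0]) stool();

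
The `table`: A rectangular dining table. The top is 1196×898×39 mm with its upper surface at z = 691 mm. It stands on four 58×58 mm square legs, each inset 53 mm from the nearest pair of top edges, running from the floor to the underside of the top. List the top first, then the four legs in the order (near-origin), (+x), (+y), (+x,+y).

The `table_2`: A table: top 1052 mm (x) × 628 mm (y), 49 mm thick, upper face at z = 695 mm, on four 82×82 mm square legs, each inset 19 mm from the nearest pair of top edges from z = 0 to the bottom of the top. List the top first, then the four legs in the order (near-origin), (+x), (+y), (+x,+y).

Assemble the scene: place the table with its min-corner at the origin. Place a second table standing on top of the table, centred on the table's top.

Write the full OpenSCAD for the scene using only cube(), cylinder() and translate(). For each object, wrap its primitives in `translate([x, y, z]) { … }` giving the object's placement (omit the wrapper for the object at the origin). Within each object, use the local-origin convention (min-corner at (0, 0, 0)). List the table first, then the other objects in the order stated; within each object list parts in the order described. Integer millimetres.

translate([0, 0, 652]) cube([1196, 898, 39]);
translate([53, 53, 0]) cube([58, 58, 652]);
translate([1085, 53, 0]) cube([58, 58, 652]);
translate([53, 787, 0]) cube([58, 58, 652]);
translate([1085, 787, 0]) cube([58, 58, 652]);
translate([72, 135, 691]) {
  translate([0, 0, 646]) cube([1052, 628, 49]);
  translate([19, 19, 0]) cube([82, 82, 646]);
  translate([951, 19, 0]) cube([82, 82, 646]);
  translate([19, 527, 0]) cube([82, 82, 646]);
  translate([951, 527, 0]) cube([82, 82, 646]);
}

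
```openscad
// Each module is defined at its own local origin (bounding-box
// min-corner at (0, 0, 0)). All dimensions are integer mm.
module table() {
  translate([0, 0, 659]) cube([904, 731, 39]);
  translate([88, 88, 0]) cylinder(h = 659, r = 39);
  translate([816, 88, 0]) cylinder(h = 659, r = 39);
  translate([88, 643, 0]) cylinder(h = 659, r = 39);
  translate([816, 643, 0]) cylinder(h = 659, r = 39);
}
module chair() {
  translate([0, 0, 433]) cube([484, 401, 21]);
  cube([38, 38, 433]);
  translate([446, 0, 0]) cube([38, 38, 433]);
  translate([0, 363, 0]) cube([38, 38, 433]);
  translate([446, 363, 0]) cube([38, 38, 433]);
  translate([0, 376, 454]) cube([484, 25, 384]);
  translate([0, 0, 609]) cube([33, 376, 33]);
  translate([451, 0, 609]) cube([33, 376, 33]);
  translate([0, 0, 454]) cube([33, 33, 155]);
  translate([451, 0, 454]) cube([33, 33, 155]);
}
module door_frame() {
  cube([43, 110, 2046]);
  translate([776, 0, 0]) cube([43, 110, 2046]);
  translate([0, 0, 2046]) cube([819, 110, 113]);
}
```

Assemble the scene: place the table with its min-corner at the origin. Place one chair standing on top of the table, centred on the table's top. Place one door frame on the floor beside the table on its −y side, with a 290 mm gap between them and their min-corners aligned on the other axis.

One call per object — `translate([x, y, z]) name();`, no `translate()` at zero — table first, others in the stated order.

table();
translate([210, 165, 698]) chair();
translate([0, -400, 0]) door_frame();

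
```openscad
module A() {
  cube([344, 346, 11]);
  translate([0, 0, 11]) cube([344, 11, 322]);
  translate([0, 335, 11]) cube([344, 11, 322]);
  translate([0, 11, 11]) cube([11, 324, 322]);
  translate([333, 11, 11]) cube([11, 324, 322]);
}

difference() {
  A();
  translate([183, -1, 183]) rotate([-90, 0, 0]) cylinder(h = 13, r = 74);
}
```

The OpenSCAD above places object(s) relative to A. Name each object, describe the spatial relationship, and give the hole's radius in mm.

A is an open box. The open box has a circular hole through its front wall. The hole's radius is 74 mm.

The subtracted cylinder has r = 74 mm.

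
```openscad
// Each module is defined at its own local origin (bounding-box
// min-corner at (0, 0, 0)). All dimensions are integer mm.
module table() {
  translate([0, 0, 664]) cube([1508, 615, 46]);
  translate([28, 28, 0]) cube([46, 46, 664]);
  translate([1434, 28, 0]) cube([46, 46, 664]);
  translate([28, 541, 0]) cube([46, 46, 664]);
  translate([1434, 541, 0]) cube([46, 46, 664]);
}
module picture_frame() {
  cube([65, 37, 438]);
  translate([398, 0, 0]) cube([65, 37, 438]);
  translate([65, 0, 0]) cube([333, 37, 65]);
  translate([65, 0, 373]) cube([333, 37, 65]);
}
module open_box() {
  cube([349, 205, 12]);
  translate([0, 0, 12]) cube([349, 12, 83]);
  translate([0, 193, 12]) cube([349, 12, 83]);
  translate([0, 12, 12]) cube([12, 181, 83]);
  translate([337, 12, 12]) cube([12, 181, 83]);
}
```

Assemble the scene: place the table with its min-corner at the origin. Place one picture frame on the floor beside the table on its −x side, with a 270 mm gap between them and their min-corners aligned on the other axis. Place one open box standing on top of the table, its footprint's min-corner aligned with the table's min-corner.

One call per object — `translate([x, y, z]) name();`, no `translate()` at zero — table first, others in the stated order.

table();
translate([-733, 0, 0]) picture_frame();
translate([0, 0, 710]) open_box();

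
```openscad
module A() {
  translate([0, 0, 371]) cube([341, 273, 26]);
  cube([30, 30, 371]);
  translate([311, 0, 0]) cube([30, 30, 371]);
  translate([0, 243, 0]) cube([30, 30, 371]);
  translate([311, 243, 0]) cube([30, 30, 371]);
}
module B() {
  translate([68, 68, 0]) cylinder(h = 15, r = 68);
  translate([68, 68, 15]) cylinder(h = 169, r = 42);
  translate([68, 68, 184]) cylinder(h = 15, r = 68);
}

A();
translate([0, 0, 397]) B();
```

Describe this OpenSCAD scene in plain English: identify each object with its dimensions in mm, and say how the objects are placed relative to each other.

A is a four-legged stool. The seat is a 341×273×26 mm slab whose top surface is at z = 397 mm; four square legs, each 30×30 mm in cross-section, run from the floor (z = 0) to the underside of the seat, each flush with a corner of the seat.

B is a spool: two coaxial disc flanges of radius 68 mm and thickness 15 mm, joined by a core cylinder of radius 42 mm and height 169 mm. The lower flange rests on z = 0 and the three cylinders share a vertical axis.

The spool is on top of the stool.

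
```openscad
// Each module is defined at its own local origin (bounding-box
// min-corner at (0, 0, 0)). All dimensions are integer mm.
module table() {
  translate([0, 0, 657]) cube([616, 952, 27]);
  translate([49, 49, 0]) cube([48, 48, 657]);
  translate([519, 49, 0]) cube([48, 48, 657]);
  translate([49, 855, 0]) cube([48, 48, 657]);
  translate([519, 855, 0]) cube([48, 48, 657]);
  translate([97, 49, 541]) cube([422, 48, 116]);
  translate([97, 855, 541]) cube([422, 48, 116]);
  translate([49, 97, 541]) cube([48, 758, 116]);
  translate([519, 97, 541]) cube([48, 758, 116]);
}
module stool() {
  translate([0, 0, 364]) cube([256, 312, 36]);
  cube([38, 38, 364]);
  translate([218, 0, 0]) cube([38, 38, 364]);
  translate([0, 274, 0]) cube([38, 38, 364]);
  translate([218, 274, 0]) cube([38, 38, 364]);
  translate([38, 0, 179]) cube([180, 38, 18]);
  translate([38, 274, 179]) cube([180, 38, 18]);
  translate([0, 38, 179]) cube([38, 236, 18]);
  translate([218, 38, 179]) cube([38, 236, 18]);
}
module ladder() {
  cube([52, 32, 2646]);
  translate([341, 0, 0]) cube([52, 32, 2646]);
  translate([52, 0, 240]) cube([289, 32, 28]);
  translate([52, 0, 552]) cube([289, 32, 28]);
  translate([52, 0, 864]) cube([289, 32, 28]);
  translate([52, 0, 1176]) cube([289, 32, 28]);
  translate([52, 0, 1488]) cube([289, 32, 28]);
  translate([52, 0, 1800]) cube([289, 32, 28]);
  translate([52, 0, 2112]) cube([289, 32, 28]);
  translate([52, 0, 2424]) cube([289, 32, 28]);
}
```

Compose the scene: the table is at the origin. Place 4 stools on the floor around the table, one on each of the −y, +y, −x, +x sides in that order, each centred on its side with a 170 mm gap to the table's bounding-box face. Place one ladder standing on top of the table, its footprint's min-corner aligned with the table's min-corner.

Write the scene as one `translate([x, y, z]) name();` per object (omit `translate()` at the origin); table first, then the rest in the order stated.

table();
translate([180, -482, 0]) stool();
translate([180, 1122, 0]) stool();
translate([-426, 320, 0]) stool();
translate([786, 320, 0]) stool();
translate([0, 0, 684]) ladder();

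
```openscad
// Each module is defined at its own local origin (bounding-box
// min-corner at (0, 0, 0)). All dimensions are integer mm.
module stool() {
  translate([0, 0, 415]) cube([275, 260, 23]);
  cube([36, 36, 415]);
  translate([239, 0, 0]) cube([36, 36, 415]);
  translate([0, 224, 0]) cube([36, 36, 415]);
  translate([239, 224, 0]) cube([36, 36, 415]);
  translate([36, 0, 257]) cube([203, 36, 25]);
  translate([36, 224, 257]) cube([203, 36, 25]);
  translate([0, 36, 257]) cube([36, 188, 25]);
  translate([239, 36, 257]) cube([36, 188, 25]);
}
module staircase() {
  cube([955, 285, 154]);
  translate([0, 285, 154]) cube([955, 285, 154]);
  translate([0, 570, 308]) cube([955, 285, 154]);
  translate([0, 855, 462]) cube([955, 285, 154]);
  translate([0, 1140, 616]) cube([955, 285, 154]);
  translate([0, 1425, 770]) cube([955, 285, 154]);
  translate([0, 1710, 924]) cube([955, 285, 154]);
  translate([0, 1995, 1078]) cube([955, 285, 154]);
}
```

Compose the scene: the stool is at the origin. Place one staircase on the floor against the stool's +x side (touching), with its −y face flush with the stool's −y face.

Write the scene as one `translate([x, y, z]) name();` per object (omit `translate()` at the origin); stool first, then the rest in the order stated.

stool();
translate([275, 0, 0]) staircase();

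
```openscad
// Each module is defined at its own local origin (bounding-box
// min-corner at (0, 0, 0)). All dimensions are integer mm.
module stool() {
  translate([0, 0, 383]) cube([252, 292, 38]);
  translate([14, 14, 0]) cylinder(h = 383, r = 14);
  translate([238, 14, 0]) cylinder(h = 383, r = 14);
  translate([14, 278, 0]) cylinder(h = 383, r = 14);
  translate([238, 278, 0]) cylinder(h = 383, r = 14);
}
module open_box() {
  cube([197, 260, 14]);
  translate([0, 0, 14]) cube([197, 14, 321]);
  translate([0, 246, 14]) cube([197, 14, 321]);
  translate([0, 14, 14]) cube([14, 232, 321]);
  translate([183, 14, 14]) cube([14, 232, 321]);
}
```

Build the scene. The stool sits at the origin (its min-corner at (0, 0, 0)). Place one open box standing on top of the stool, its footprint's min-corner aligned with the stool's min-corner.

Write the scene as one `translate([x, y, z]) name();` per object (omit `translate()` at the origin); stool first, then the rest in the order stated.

stool();
translate([0, 0, 421]) open_box();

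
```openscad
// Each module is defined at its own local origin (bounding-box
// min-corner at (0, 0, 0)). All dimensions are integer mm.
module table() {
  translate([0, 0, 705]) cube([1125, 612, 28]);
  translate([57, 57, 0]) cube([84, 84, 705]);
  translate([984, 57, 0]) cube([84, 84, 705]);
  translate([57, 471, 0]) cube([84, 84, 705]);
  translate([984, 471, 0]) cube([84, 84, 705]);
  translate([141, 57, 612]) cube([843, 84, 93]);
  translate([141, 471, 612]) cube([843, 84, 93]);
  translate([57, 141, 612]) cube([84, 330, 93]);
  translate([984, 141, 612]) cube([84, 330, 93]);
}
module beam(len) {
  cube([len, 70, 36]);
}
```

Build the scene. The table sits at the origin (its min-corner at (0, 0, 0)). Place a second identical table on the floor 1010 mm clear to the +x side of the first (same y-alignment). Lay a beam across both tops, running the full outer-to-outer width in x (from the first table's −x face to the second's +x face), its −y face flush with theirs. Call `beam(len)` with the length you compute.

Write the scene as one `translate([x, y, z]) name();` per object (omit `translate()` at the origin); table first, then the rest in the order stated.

table();
translate([2135, 0, 0]) table();
translate([0, 0, 733]) beam(3260);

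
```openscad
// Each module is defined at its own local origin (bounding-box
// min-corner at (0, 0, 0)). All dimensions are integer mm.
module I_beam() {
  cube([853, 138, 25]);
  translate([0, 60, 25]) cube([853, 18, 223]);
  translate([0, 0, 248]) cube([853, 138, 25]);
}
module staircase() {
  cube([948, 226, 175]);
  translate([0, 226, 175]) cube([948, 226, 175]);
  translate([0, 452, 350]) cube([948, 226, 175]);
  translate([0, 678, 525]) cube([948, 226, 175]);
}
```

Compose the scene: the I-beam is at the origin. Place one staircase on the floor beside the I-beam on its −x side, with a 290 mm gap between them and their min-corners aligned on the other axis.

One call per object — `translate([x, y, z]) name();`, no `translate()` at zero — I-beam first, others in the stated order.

I_beam();
translate([-1238, 0, 0]) staircase();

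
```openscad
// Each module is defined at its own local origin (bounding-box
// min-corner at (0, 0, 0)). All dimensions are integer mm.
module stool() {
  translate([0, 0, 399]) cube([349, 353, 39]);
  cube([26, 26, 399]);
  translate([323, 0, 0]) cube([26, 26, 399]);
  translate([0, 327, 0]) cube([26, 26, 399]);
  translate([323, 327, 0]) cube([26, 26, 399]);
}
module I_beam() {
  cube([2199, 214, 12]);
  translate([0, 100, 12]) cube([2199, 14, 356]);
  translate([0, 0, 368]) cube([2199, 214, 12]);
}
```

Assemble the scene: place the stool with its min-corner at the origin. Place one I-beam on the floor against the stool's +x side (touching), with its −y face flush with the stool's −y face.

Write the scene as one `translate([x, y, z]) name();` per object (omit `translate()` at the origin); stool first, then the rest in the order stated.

stool();
translate([349, 0, 0]) I_beam();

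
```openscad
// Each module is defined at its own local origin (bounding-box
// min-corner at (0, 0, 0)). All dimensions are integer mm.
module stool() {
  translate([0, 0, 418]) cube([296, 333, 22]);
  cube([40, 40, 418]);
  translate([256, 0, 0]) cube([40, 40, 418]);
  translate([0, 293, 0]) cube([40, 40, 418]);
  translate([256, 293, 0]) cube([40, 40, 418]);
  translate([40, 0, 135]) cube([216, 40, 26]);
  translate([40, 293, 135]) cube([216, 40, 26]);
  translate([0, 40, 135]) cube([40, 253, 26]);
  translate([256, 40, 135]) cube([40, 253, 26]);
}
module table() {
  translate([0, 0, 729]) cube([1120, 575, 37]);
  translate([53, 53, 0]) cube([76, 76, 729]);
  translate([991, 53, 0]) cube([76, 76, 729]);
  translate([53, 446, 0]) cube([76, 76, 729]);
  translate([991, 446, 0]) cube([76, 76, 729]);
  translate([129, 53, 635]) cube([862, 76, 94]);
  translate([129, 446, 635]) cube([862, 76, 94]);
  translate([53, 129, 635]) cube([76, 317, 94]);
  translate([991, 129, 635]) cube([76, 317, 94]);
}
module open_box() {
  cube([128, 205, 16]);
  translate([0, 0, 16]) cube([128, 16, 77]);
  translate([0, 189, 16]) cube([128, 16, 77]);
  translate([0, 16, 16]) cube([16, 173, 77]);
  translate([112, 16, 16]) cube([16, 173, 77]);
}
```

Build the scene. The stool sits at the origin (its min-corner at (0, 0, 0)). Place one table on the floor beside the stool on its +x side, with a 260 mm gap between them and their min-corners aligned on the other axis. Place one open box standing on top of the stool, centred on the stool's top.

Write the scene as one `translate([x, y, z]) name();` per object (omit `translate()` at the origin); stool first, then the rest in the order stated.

stool();
translate([556, 0, 0]) table();
translate([84, 64, 440]) open_box();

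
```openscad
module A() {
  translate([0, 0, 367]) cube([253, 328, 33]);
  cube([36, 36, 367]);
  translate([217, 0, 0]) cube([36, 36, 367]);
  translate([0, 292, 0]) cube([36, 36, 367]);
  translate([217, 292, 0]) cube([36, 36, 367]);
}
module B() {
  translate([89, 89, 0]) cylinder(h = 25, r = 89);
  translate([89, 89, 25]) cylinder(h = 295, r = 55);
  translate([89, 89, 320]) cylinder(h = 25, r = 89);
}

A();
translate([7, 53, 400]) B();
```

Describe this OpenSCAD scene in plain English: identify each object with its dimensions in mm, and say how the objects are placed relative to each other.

A is a simple wooden stool: a rectangular seat 253 mm (x) by 328 mm (y), 33 mm thick, top face at z = 400 mm, on four square legs, each 36×36 mm in cross-section. The legs rest on z = 0, each flush with a corner of the seat.

B is a spool: two coaxial disc flanges of radius 89 mm and thickness 25 mm, joined by a core cylinder of radius 55 mm and height 295 mm. The lower flange rests on z = 0 and the three cylinders share a vertical axis.

The spool is on top of the stool.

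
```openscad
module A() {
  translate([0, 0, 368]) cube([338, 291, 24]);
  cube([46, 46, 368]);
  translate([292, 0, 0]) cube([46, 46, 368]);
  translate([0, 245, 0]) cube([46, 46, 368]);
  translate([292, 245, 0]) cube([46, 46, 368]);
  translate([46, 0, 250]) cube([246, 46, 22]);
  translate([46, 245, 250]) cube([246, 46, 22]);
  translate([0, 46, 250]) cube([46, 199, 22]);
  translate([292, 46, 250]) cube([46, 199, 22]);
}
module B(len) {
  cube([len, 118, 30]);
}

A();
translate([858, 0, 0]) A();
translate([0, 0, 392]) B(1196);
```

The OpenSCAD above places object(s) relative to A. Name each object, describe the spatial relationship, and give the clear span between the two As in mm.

Second stool starts at x = 858; first ends at x = 338; clear span = 858 − 338 = 520 mm.

A is a stool. B is a beam. A beam spans the tops of two stools. The clear span between the two stools is 520 mm.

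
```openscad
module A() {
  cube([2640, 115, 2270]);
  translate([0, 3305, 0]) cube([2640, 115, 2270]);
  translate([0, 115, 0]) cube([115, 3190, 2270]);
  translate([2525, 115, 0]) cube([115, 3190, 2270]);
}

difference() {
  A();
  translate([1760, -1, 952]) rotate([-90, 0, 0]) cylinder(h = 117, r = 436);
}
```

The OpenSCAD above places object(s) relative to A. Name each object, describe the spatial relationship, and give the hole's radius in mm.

A is a house frame. The house frame has a circular hole through its front wall. The hole's radius is 436 mm.

The subtracted cylinder has r = 436 mm.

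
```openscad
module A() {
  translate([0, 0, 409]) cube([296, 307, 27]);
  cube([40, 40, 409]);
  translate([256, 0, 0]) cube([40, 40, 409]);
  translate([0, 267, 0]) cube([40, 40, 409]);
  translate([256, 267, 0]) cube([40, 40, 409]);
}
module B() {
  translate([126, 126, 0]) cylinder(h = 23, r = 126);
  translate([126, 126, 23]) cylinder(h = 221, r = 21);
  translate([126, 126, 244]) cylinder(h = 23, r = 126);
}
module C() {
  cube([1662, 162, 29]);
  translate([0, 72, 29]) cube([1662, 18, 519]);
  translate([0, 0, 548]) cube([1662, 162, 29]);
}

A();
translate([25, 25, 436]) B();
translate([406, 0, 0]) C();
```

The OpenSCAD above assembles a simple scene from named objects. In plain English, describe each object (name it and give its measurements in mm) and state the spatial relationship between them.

A is a four-legged stool. The seat is a 296×307×27 mm slab whose top surface is at z = 436 mm; four square legs, each 40×40 mm in cross-section, run from the floor (z = 0) to the underside of the seat, each flush with a corner of the seat.

B is a spool: two coaxial disc flanges of radius 126 mm and thickness 23 mm, joined by a core cylinder of radius 21 mm and height 221 mm. The lower flange rests on z = 0 and the three cylinders share a vertical axis.

C is an I-beam lying along x, 1662 mm long. Overall section height 577 mm. Two flanges 162 mm wide (y) and 29 mm thick, one on the floor and one at the top; a web 18 mm thick runs between them, centred on the flange width.

The spool is on top of the stool. The I-beam is on the floor beside the stool on its +x side.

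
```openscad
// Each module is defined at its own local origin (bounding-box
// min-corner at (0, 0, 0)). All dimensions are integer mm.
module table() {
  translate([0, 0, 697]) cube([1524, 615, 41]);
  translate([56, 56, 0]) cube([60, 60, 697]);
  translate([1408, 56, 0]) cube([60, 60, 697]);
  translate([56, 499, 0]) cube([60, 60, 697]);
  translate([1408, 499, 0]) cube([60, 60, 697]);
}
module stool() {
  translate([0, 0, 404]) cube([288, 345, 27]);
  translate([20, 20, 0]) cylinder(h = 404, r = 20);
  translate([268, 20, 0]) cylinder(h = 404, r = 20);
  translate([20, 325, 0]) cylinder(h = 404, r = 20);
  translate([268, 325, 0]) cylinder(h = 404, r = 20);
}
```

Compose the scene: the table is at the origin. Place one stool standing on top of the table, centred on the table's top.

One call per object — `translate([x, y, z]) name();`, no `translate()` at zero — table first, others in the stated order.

table();
translate([618, 135, 738]) stool();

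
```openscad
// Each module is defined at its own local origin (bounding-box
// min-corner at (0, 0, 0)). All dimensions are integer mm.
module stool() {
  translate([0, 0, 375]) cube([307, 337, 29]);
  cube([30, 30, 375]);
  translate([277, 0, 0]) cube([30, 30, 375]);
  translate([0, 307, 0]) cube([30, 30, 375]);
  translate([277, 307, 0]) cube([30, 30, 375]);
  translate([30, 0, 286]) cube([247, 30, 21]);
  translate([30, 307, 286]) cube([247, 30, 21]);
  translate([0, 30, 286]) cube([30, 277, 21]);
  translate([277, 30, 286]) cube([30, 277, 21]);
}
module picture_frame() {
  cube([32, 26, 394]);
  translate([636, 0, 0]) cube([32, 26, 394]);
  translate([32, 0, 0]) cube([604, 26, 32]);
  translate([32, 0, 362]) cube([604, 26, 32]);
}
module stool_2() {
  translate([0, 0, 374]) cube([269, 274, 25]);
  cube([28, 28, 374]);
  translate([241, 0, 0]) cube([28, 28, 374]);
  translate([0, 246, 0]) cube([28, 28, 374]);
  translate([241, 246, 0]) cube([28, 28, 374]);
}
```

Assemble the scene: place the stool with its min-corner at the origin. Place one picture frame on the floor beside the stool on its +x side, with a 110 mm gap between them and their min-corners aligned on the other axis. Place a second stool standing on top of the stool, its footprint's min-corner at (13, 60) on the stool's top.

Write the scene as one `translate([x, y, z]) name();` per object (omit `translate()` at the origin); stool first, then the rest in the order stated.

stool();
translate([417, 0, 0]) picture_frame();
translate([13, 60, 404]) stool_2();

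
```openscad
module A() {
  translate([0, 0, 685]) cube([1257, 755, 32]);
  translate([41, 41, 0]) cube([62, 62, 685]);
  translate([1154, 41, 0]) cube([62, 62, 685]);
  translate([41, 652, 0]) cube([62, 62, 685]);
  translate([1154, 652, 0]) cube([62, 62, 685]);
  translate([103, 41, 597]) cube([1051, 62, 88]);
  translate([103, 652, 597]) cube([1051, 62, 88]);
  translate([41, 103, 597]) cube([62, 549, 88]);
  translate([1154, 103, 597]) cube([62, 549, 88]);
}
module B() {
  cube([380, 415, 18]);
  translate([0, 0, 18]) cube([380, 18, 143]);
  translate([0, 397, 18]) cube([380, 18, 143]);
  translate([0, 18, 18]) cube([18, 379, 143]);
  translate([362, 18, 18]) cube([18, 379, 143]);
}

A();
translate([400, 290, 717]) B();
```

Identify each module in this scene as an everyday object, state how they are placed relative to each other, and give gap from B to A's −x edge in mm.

A is a table. B is an open box. The open box is on top of the table. The gap from the open box to the table's −x edge is 400 mm.

The open box's min-x is at 400; the table's min-x is 0; gap = 400 mm.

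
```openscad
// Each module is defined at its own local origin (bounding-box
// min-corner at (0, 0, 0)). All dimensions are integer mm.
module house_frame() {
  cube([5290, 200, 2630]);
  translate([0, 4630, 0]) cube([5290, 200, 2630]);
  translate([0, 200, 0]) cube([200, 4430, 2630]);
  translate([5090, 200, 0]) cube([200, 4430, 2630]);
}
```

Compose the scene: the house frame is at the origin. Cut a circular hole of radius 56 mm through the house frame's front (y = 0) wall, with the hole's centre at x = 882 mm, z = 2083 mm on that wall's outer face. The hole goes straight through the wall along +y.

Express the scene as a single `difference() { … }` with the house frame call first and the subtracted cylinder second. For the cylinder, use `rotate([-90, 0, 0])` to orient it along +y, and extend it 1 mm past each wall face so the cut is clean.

difference() {
  house_frame();
  translate([882, -1, 2083]) rotate([-90, 0, 0]) cylinder(h = 202, r = 56);
}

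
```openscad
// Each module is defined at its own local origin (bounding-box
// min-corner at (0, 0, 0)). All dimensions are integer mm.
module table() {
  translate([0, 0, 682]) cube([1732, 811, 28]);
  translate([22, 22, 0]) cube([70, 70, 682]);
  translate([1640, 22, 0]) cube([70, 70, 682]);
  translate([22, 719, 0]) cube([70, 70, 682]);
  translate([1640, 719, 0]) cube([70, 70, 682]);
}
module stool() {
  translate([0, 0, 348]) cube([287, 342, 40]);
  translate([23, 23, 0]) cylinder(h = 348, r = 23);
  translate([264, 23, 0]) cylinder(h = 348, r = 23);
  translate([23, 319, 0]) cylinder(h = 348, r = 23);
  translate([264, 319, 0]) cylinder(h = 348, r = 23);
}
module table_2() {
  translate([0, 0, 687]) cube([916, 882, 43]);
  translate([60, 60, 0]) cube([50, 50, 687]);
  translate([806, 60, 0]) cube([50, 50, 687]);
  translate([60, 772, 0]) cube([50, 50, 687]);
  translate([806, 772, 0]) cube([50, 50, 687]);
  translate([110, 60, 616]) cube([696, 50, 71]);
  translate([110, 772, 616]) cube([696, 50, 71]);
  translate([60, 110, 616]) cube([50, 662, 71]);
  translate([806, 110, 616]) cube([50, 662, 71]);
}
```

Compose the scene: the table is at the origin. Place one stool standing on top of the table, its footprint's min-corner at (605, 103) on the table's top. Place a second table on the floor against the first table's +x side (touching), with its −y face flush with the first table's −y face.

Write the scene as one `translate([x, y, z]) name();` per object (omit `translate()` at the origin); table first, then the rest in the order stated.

table();
translate([605, 103, 710]) stool();
translate([1732, 0, 0]) table_2();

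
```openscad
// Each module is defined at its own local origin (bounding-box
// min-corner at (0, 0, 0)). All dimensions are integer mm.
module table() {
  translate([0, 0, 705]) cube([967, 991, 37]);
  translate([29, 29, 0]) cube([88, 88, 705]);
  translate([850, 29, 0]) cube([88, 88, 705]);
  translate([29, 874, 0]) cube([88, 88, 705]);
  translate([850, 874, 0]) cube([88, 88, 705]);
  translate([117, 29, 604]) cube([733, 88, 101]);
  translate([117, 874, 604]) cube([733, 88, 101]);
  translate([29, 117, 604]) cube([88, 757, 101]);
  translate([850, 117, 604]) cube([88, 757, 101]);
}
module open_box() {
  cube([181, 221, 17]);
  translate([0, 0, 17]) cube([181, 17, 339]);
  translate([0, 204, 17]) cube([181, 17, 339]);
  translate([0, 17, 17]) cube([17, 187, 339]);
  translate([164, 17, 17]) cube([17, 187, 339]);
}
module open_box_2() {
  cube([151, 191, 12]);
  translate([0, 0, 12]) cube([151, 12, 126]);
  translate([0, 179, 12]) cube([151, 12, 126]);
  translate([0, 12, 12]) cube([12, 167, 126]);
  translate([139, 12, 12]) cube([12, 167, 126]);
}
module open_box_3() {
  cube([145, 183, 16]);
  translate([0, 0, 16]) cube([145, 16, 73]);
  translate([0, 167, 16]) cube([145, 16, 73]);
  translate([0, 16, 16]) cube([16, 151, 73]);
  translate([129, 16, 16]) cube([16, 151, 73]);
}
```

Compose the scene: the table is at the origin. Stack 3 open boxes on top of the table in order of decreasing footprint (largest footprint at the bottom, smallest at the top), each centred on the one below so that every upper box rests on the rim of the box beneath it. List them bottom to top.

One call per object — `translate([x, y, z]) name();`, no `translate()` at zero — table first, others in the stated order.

table();
translate([393, 385, 742]) open_box();
translate([408, 400, 1098]) open_box_2();
translate([411, 404, 1236]) open_box_3();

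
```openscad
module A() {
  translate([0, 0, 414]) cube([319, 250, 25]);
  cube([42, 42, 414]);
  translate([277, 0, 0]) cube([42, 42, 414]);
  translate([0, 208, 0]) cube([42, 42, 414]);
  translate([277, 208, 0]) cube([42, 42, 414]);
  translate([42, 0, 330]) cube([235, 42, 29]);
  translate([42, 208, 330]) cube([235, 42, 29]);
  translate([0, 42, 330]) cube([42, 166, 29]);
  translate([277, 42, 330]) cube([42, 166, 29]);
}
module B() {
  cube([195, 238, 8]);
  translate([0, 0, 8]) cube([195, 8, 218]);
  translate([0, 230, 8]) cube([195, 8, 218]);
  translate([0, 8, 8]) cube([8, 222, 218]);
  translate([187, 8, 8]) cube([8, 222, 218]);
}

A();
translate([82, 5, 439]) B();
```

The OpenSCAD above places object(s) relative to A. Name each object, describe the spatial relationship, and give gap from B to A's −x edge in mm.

The open box's min-x is at 82; the stool's min-x is 0; gap = 82 mm.

A is a stool. B is an open box. The open box is on top of the stool. The gap from the open box to the stool's −x edge is 82 mm.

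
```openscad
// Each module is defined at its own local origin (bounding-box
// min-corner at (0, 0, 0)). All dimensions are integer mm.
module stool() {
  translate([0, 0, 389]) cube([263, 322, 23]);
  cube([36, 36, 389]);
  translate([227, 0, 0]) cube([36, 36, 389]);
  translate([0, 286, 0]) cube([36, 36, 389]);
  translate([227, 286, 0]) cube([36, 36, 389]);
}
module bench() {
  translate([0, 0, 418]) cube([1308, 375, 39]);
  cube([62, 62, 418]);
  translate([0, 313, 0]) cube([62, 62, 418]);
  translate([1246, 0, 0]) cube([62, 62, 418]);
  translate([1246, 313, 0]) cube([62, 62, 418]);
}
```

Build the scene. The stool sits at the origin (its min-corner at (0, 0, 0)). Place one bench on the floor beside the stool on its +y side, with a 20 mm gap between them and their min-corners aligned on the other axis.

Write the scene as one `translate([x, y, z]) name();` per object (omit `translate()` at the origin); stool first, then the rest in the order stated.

stool();
translate([0, 342, 0]) bench();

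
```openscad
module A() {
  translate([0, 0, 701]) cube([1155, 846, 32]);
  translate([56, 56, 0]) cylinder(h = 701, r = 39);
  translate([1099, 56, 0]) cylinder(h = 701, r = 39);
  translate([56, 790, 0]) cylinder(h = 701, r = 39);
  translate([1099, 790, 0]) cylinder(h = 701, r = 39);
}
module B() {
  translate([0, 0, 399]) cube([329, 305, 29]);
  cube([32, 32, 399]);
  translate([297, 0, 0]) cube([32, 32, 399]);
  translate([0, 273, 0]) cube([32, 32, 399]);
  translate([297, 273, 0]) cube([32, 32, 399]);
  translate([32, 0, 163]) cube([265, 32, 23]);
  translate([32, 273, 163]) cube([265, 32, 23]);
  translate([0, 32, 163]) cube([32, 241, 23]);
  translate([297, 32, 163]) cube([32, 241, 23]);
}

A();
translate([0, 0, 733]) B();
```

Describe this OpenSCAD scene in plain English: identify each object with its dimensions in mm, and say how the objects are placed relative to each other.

A is a table with a 1155×846 mm rectangular top, 32 mm thick, top surface at z = 733 mm, supported by four round legs of 78 mm diameter, each leg's bounding box inset 17 mm from the nearest pair of top edges, running from the floor.

B is a four-legged stool. The seat is 329×305 mm, 29 mm thick, top at z = 428 mm. It stands on four square legs, each 32×32 mm in cross-section, from z = 0 to the seat underside, each flush with a corner of the seat. Four stretchers, 32 mm wide and 23 mm tall, connect adjacent legs with their undersides at z = 163 mm, each running between the inner faces of the legs it joins and aligned with the legs' outer faces on the other axis.

The stool is on top of the table.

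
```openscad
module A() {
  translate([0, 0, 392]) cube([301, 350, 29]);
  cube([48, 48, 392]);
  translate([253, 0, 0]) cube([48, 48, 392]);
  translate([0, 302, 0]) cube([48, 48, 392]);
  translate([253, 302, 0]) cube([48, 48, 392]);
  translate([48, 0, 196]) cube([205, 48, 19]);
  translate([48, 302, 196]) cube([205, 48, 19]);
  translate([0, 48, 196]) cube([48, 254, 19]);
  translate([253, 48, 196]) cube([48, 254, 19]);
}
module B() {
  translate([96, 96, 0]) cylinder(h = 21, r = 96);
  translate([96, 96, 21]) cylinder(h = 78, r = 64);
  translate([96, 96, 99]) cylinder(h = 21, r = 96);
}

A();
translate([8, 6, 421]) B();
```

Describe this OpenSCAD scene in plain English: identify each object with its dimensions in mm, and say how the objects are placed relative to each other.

A is a four-legged stool. The seat is 301×350 mm, 29 mm thick, top at z = 421 mm. It stands on four square legs, each 48×48 mm in cross-section, from z = 0 to the seat underside, each flush with a corner of the seat. Four stretchers, 48 mm wide and 19 mm tall, connect adjacent legs with their undersides at z = 196 mm, each running between the inner faces of the legs it joins and aligned with the legs' outer faces on the other axis.

B is a spool: two coaxial disc flanges of radius 96 mm and thickness 21 mm, joined by a core cylinder of radius 64 mm and height 78 mm. The lower flange rests on z = 0 and the three cylinders share a vertical axis.

The spool is on top of the stool.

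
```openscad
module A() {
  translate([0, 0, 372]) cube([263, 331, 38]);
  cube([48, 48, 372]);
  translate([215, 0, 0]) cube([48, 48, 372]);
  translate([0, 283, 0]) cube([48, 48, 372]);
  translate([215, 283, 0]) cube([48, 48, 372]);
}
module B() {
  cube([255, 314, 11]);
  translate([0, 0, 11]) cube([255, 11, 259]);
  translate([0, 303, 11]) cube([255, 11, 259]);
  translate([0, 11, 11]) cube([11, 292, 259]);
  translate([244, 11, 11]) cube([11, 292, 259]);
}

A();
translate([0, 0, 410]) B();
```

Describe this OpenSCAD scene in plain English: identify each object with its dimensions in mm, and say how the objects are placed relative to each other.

A is a four-legged stool. The seat is 263×331 mm, 38 mm thick, top at z = 410 mm. It stands on four square legs, each 48×48 mm in cross-section, from z = 0 to the seat underside, each flush with a corner of the seat.

B is an open storage box with external size 255×314×270 mm and wall thickness 11 mm (the base is also 11 mm thick). The base covers the whole footprint; the four walls stand on the base, with the y-facing walls full-width and the x-facing walls fitting between their inner faces.

The open box is on top of the stool.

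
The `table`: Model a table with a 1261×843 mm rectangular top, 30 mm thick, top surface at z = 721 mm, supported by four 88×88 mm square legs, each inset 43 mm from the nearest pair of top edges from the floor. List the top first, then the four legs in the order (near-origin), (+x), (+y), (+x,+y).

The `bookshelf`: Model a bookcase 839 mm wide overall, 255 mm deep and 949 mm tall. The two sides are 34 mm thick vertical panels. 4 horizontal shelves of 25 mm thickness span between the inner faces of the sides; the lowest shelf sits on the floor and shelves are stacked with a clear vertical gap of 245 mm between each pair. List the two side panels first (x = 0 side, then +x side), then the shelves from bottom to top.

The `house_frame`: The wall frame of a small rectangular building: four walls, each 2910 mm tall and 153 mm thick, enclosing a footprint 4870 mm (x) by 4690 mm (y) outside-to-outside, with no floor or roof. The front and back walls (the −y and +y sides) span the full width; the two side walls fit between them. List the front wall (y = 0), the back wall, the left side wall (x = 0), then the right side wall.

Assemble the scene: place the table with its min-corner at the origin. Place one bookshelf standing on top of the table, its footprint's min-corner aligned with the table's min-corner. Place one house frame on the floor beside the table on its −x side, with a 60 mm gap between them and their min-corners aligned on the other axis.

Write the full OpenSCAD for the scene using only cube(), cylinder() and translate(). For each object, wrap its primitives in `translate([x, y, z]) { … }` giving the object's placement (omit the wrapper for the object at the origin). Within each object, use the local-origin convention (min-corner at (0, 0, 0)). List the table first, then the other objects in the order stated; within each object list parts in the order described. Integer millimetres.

translate([0, 0, 691]) cube([1261, 843, 30]);
translate([43, 43, 0]) cube([88, 88, 691]);
translate([1130, 43, 0]) cube([88, 88, 691]);
translate([43, 712, 0]) cube([88, 88, 691]);
translate([1130, 712, 0]) cube([88, 88, 691]);
translate([0, 0, 721]) {
  cube([34, 255, 949]);
  translate([805, 0, 0]) cube([34, 255, 949]);
  translate([34, 0, 0]) cube([771, 255, 25]);
  translate([34, 0, 270]) cube([771, 255, 25]);
  translate([34, 0, 540]) cube([771, 255, 25]);
  translate([34, 0, 810]) cube([771, 255, 25]);
}
translate([-4930, 0, 0]) {
  cube([4870, 153, 2910]);
  translate([0, 4537, 0]) cube([4870, 153, 2910]);
  translate([0, 153, 0]) cube([153, 4384, 2910]);
  translate([4717, 153, 0]) cube([153, 4384, 2910]);
}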